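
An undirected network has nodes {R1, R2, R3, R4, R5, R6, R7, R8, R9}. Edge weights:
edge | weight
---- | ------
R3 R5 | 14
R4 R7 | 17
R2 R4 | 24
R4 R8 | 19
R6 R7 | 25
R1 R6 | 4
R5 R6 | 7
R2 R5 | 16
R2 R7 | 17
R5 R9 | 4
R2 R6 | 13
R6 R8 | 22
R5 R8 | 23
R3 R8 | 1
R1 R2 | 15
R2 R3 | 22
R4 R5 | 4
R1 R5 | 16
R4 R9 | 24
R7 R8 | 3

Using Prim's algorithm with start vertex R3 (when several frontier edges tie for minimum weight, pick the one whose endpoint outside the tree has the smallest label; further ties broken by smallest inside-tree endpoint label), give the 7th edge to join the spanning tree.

R1-R6

Prim, starting at R3.
Step 1: cheapest edge leaving the tree is R3 R8 (1); add R8.
Step 2: cheapest edge leaving the tree is R7 R8 (3); add R7.
Step 3: cheapest edge leaving the tree is R3 R5 (14); add R5.
Step 4: cheapest edge leaving the tree is R4 R5 (4); add R4.
Step 5: cheapest edge leaving the tree is R5 R9 (4); add R9.
Step 6: cheapest edge leaving the tree is R5 R6 (7); add R6.
Step 7: cheapest edge leaving the tree is R1 R6 (4); add R1.
Step 8: cheapest edge leaving the tree is R2 R6 (13); add R2.
The 7th edge added is R1 R6.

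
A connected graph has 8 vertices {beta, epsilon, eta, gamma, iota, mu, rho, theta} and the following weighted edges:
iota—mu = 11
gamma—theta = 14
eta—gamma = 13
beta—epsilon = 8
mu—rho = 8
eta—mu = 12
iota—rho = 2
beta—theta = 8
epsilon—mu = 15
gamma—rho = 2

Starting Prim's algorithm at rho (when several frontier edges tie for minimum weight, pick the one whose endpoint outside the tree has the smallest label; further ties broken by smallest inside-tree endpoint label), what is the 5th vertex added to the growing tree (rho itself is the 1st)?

eta

Prim's algorithm from rho:
Step 1: cheapest edge leaving the tree is gamma—rho (2); add gamma.
Step 2: cheapest edge leaving the tree is iota—rho (2); add iota.
Step 3: cheapest edge leaving the tree is mu—rho (8); add mu.
Step 4: cheapest edge leaving the tree is eta—mu (12); add eta.
Step 5: cheapest edge leaving the tree is gamma—theta (14); add theta.
Step 6: cheapest edge leaving the tree is beta—theta (8); add beta.
Step 7: cheapest edge leaving the tree is beta—epsilon (8); add epsilon.
Vertex order: rho, gamma, iota, mu, eta, theta, beta, epsilon. The 5th vertex is eta.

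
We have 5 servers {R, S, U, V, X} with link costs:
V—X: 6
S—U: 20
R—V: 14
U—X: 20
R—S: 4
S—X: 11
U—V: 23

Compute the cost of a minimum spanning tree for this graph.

41

Prim, starting at S.
Step 1: frontier [R—S 4, S—X 11, S—U 20] → take R—S (4); add R.
Step 2: frontier [R—V 14, S—X 11, S—U 20] → take S—X (11); add X.
Step 3: frontier [R—V 14, S—U 20, V—X 6, U—X 20] → take V—X (6); add V.
Step 4: frontier [S—U 20, U—V 23, U—X 20] → take S—U (20); add U.
MST edges: R—S, S—X, V—X, S—U; total weight 4+11+6+20 = 41.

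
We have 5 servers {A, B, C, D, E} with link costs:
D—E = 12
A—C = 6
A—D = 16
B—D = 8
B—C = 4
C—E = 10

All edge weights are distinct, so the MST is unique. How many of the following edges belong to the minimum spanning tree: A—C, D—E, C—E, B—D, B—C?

4

Kruskal's algorithm — process edges by increasing weight (ties by edge label):
B—C (4): add — endpoints in different components.
A—C (6): add — endpoints in different components.
B—D (8): add — endpoints in different components.
C—E (10): add — endpoints in different components.
MST edge set: {B—C, A—C, B—D, C—E}.
Of the listed edges, {A—C, C—E, B—D, B—C} are in the MST → 4.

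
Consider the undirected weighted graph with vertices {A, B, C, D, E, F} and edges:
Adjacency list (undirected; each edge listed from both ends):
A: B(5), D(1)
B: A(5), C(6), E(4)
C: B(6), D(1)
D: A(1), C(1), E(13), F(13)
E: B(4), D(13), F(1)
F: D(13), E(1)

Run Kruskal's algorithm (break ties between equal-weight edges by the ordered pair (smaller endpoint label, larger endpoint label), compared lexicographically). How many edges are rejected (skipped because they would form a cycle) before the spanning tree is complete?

Sort edges by weight, then run Kruskal:
A—D (1): add — endpoints in different components.
C—D (1): add — endpoints in different components.
E—F (1): add — endpoints in different components.
B—E (4): add — endpoints in different components.
A—B (5): add — endpoints in different components.
Edges rejected before the tree was complete: 0.

0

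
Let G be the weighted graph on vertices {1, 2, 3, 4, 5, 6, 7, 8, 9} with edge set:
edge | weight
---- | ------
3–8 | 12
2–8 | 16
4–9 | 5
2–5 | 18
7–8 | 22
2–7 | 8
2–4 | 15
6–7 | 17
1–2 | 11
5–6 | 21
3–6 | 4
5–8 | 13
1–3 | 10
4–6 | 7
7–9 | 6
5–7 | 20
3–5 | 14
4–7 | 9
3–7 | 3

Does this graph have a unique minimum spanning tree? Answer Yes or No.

Kruskal: consider edges lightest-first.
3–7 (3): add — endpoints in different components.
3–6 (4): add — endpoints in different components.
4–9 (5): add — endpoints in different components.
7–9 (6): add — endpoints in different components.
4–6 (7): skip — 4 and 6 already connected.
2–7 (8): add — endpoints in different components.
4–7 (9): skip — 4 and 7 already connected.
1–3 (10): add — endpoints in different components.
1–2 (11): skip — 1 and 2 already connected.
3–8 (12): add — endpoints in different components.
5–8 (13): add — endpoints in different components.
Every non-tree edge has weight strictly greater than the heaviest edge on the tree path between its endpoints, so the MST is unique.

Yes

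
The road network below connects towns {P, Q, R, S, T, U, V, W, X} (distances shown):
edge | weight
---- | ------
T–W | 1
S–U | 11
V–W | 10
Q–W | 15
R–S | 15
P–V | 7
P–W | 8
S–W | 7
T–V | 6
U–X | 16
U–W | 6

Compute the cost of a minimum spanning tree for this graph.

Prim's algorithm from P:
Step 1: frontier [P–V 7, P–W 8] → take P–V (7); add V.
Step 2: frontier [P–W 8, T–V 6, V–W 10] → take T–V (6); add T.
Step 3: frontier [P–W 8, T–W 1, V–W 10] → take T–W (1); add W.
Step 4: frontier [U–W 6, S–W 7, Q–W 15] → take U–W (6); add U.
Step 5: frontier [S–U 11, U–X 16, S–W 7, Q–W 15] → take S–W (7); add S.
Step 6: frontier [R–S 15, U–X 16, Q–W 15] → take Q–W (15); add Q.
Step 7: frontier [R–S 15, U–X 16] → take R–S (15); add R.
Step 8: frontier [U–X 16] → take U–X (16); add X.
MST edges: P–V, T–V, T–W, U–W, S–W, Q–W, R–S, U–X; total weight 7+6+1+6+7+15+15+16 = 73.

73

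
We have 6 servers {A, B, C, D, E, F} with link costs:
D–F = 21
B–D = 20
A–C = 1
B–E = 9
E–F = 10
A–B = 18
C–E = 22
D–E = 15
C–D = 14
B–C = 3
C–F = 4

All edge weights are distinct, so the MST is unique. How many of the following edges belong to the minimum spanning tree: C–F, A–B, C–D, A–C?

Sort edges by weight, then run Kruskal:
A–C (1): add. Components now {A,C} {B} {D} {E} {F}
B–C (3): add. Components now {A,B,C} {D} {E} {F}
C–F (4): add. Components now {A,B,C,F} {D} {E}
B–E (9): add. Components now {A,B,C,E,F} {D}
E–F (10): skip — E and F already connected.
C–D (14): add. Components now {A,B,C,D,E,F}
MST edge set: {A–C, B–C, C–F, B–E, C–D}.
Of the listed edges, {C–F, C–D, A–C} are in the MST → 3.

3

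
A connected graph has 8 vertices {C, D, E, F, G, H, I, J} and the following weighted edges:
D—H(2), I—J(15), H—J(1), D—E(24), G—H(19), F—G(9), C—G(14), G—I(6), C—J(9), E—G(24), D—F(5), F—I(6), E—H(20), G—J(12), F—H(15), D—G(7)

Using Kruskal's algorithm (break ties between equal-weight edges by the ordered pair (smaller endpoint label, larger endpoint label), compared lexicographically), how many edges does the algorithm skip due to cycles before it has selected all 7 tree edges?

Kruskal's algorithm — process edges by increasing weight (ties by edge label):
H—J (1): add — endpoints in different components.
D—H (2): add — endpoints in different components.
D—F (5): add — endpoints in different components.
F—I (6): add — endpoints in different components.
G—I (6): add — endpoints in different components.
D—G (7): skip — D and G already connected.
C—J (9): add — endpoints in different components.
F—G (9): skip — F and G already connected.
G—J (12): skip — G and J already connected.
C—G (14): skip — C and G already connected.
F—H (15): skip — F and H already connected.
I—J (15): skip — I and J already connected.
G—H (19): skip — G and H already connected.
E—H (20): add — endpoints in different components.
Edges rejected before the tree was complete: 7.

7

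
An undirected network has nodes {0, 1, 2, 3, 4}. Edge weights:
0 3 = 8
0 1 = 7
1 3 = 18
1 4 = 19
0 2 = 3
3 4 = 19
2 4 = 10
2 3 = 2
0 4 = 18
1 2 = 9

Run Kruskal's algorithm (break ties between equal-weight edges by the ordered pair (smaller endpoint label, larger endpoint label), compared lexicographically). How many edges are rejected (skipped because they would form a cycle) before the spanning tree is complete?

Kruskal: consider edges lightest-first.
2 3 (2): add. Components now {0} {1} {2,3} {4}
0 2 (3): add. Components now {0,2,3} {1} {4}
0 1 (7): add. Components now {0,1,2,3} {4}
0 3 (8): skip — 0 and 3 already connected.
1 2 (9): skip — 1 and 2 already connected.
2 4 (10): add. Components now {0,1,2,3,4}
Edges rejected before the tree was complete: 2.

2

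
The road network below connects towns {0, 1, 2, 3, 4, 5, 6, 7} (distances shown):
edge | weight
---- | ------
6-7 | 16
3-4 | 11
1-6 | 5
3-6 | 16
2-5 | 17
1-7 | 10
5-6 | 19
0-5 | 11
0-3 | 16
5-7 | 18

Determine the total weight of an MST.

Prim's algorithm from 0:
Step 1: frontier [0-5 11, 0-3 16] → take 0-5 (11); add 5.
Step 2: frontier [0-3 16, 2-5 17, 5-7 18, 5-6 19] → take 0-3 (16); add 3.
Step 3: frontier [3-4 11, 3-6 16, 2-5 17, 5-7 18, 5-6 19] → take 3-4 (11); add 4.
Step 4: frontier [3-6 16, 2-5 17, 5-7 18, 5-6 19] → take 3-6 (16); add 6.
Step 5: frontier [2-5 17, 5-7 18, 1-6 5, 6-7 16] → take 1-6 (5); add 1.
Step 6: frontier [1-7 10, 2-5 17, 5-7 18, 6-7 16] → take 1-7 (10); add 7.
Step 7: frontier [2-5 17] → take 2-5 (17); add 2.
MST edges: 0-5, 0-3, 3-4, 3-6, 1-6, 1-7, 2-5; total weight 11+16+11+16+5+10+17 = 86.

86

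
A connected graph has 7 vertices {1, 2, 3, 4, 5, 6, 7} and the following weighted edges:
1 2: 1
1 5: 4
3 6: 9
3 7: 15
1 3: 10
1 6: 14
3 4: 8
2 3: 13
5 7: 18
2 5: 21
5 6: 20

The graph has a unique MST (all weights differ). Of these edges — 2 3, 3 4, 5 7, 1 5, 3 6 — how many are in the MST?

3

Kruskal: consider edges lightest-first.
1 2 (1): add — endpoints in different components.
1 5 (4): add — endpoints in different components.
3 4 (8): add — endpoints in different components.
3 6 (9): add — endpoints in different components.
1 3 (10): add — endpoints in different components.
2 3 (13): skip — 2 and 3 already connected.
1 6 (14): skip — 1 and 6 already connected.
3 7 (15): add — endpoints in different components.
MST edge set: {1 2, 1 5, 3 4, 3 6, 1 3, 3 7}.
Of the listed edges, {3 4, 1 5, 3 6} are in the MST → 3.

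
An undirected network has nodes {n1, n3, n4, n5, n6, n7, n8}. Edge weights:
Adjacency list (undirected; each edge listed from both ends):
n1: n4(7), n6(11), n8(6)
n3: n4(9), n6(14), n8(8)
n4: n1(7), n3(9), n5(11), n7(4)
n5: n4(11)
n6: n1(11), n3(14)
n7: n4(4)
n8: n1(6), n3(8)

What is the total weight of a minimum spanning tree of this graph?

Grow the tree from n3 using Prim:
Step 1: frontier [n3—n8 8, n3—n4 9, n3—n6 14] → take n3—n8 (8); add n8.
Step 2: frontier [n3—n4 9, n3—n6 14, n1—n8 6] → take n1—n8 (6); add n1.
Step 3: frontier [n1—n4 7, n1—n6 11, n3—n4 9, n3—n6 14] → take n1—n4 (7); add n4.
Step 4: frontier [n1—n6 11, n3—n6 14, n4—n7 4, n4—n5 11] → take n4—n7 (4); add n7.
Step 5: frontier [n1—n6 11, n3—n6 14, n4—n5 11] → take n4—n5 (11); add n5.
Step 6: frontier [n1—n6 11, n3—n6 14] → take n1—n6 (11); add n6.
MST edges: n3—n8, n1—n8, n1—n4, n4—n7, n4—n5, n1—n6; total weight 8+6+7+4+11+11 = 47.

47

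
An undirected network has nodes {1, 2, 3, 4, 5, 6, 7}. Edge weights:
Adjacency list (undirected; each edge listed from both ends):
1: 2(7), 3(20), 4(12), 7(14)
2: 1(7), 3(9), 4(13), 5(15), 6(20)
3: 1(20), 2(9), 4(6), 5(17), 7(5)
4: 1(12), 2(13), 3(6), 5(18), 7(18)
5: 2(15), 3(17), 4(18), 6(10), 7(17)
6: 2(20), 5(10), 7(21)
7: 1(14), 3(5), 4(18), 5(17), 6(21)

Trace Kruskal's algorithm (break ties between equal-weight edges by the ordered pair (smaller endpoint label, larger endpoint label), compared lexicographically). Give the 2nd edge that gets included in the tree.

Kruskal's algorithm — process edges by increasing weight (ties by edge label):
3—7 (5): add — endpoints in different components.
3—4 (6): add — endpoints in different components.
1—2 (7): add — endpoints in different components.
2—3 (9): add — endpoints in different components.
5—6 (10): add — endpoints in different components.
1—4 (12): skip — 1 and 4 already connected.
2—4 (13): skip — 2 and 4 already connected.
1—7 (14): skip — 1 and 7 already connected.
2—5 (15): add — endpoints in different components.
The 2nd edge added is 3—4.

3-4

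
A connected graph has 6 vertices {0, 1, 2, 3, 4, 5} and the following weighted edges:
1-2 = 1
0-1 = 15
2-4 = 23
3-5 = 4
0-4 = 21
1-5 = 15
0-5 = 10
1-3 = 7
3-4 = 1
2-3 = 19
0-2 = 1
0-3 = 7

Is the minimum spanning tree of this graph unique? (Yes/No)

No

Sort edges by weight, then run Kruskal:
0-2 (1): add. Components now {0,2} {1} {3} {4} {5}
1-2 (1): add. Components now {0,1,2} {3} {4} {5}
3-4 (1): add. Components now {0,1,2} {3,4} {5}
3-5 (4): add. Components now {0,1,2} {3,4,5}
0-3 (7): add. Components now {0,1,2,3,4,5}
Non-tree edge 1-3 has weight 7, equal to the heaviest edge on its tree cycle — swapping gives another MST of the same weight. Not unique.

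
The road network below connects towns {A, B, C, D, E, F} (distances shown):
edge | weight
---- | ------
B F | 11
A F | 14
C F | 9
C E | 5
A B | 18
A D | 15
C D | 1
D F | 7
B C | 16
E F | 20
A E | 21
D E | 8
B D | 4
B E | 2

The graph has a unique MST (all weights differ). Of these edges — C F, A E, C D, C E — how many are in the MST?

Sort edges by weight, then run Kruskal:
C D (1): add — endpoints in different components.
B E (2): add — endpoints in different components.
B D (4): add — endpoints in different components.
C E (5): skip — C and E already connected.
D F (7): add — endpoints in different components.
D E (8): skip — D and E already connected.
C F (9): skip — C and F already connected.
B F (11): skip — B and F already connected.
A F (14): add — endpoints in different components.
MST edge set: {C D, B E, B D, D F, A F}.
Of the listed edges, {C D} are in the MST → 1.

1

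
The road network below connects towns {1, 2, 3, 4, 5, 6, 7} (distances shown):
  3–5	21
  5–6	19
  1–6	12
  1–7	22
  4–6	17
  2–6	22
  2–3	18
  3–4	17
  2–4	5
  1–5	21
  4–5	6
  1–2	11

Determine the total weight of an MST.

Prim's algorithm from 5:
Step 1: cheapest edge leaving the tree is 4–5 (6); add 4.
Step 2: cheapest edge leaving the tree is 2–4 (5); add 2.
Step 3: cheapest edge leaving the tree is 1–2 (11); add 1.
Step 4: cheapest edge leaving the tree is 1–6 (12); add 6.
Step 5: cheapest edge leaving the tree is 3–4 (17); add 3.
Step 6: cheapest edge leaving the tree is 1–7 (22); add 7.
MST edges: 4–5, 2–4, 1–2, 1–6, 3–4, 1–7; total weight 6+5+11+12+17+22 = 73.

73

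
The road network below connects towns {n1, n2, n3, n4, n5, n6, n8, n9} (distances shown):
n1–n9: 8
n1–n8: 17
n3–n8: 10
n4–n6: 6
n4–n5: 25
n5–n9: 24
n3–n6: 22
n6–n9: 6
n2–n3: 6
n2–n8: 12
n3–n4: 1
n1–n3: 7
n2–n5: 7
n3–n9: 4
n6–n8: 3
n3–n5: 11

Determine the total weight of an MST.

34

Sort edges by weight, then run Kruskal:
n3–n4 (1): add — endpoints in different components.
n6–n8 (3): add — endpoints in different components.
n3–n9 (4): add — endpoints in different components.
n2–n3 (6): add — endpoints in different components.
n4–n6 (6): add — endpoints in different components.
n6–n9 (6): skip — n6 and n9 already connected.
n1–n3 (7): add — endpoints in different components.
n2–n5 (7): add — endpoints in different components.
MST edges: n3–n4, n6–n8, n3–n9, n2–n3, n4–n6, n1–n3, n2–n5; total weight 1+3+4+6+6+7+7 = 34.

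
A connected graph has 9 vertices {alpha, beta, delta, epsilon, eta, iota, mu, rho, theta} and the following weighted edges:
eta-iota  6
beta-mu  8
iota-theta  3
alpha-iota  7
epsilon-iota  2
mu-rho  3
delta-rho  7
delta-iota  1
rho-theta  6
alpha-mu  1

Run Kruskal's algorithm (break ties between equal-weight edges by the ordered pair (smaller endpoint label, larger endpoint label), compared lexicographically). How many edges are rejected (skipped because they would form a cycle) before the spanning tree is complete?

Sort edges by weight, then run Kruskal:
alpha-mu (1): add — endpoints in different components.
delta-iota (1): add — endpoints in different components.
epsilon-iota (2): add — endpoints in different components.
iota-theta (3): add — endpoints in different components.
mu-rho (3): add — endpoints in different components.
eta-iota (6): add — endpoints in different components.
rho-theta (6): add — endpoints in different components.
alpha-iota (7): skip — alpha and iota already connected.
delta-rho (7): skip — delta and rho already connected.
beta-mu (8): add — endpoints in different components.
Edges rejected before the tree was complete: 2.

2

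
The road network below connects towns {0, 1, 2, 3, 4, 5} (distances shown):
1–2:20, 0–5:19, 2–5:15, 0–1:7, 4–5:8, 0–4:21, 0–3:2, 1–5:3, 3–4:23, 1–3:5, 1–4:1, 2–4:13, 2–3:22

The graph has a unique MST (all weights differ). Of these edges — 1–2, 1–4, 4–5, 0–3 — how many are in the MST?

Kruskal: consider edges lightest-first.
1–4 (1): add — endpoints in different components.
0–3 (2): add — endpoints in different components.
1–5 (3): add — endpoints in different components.
1–3 (5): add — endpoints in different components.
0–1 (7): skip — 0 and 1 already connected.
4–5 (8): skip — 4 and 5 already connected.
2–4 (13): add — endpoints in different components.
MST edge set: {1–4, 0–3, 1–5, 1–3, 2–4}.
Of the listed edges, {1–4, 0–3} are in the MST → 2.

2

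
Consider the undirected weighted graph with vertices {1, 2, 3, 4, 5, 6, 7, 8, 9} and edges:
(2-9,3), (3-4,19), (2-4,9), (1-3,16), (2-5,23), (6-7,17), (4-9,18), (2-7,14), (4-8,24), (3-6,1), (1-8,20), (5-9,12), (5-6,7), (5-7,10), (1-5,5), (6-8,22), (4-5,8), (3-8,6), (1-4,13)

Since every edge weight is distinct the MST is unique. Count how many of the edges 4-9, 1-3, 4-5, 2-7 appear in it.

1

Sort edges by weight, then run Kruskal:
3-6 (1): add — endpoints in different components.
2-9 (3): add — endpoints in different components.
1-5 (5): add — endpoints in different components.
3-8 (6): add — endpoints in different components.
5-6 (7): add — endpoints in different components.
4-5 (8): add — endpoints in different components.
2-4 (9): add — endpoints in different components.
5-7 (10): add — endpoints in different components.
MST edge set: {3-6, 2-9, 1-5, 3-8, 5-6, 4-5, 2-4, 5-7}.
Of the listed edges, {4-5} are in the MST → 1.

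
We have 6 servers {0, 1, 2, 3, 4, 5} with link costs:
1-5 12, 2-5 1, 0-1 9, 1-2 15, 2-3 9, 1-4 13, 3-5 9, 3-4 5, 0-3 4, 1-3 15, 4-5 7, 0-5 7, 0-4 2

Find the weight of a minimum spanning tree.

23

Sort edges by weight, then run Kruskal:
2-5 (1): add — endpoints in different components.
0-4 (2): add — endpoints in different components.
0-3 (4): add — endpoints in different components.
3-4 (5): skip — 3 and 4 already connected.
0-5 (7): add — endpoints in different components.
4-5 (7): skip — 4 and 5 already connected.
0-1 (9): add — endpoints in different components.
MST edges: 2-5, 0-4, 0-3, 0-5, 0-1; total weight 1+2+4+7+9 = 23.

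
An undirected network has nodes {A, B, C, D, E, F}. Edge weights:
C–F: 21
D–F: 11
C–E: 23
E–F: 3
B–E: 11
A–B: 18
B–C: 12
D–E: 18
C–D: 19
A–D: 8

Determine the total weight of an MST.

45

Grow the tree from D using Prim:
Step 1: frontier [A–D 8, D–F 11, D–E 18, C–D 19] → take A–D (8); add A.
Step 2: frontier [A–B 18, D–F 11, D–E 18, C–D 19] → take D–F (11); add F.
Step 3: frontier [A–B 18, D–E 18, C–D 19, E–F 3, C–F 21] → take E–F (3); add E.
Step 4: frontier [A–B 18, C–D 19, B–E 11, C–E 23, C–F 21] → take B–E (11); add B.
Step 5: frontier [B–C 12, C–D 19, C–E 23, C–F 21] → take B–C (12); add C.
MST edges: A–D, D–F, E–F, B–E, B–C; total weight 8+11+3+11+12 = 45.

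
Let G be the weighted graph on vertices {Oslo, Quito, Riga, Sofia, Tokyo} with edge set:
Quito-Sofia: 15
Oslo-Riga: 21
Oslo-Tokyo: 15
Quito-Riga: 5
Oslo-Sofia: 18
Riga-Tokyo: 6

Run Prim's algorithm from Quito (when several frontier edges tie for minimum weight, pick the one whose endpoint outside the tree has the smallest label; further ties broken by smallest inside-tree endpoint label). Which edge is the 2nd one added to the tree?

Prim's algorithm from Quito:
Step 1: frontier [Quito-Riga 5, Quito-Sofia 15] → take Quito-Riga (5); add Riga.
Step 2: frontier [Quito-Sofia 15, Riga-Tokyo 6, Oslo-Riga 21] → take Riga-Tokyo (6); add Tokyo.
Step 3: frontier [Quito-Sofia 15, Oslo-Riga 21, Oslo-Tokyo 15] → take Oslo-Tokyo (15); add Oslo.
Step 4: frontier [Oslo-Sofia 18, Quito-Sofia 15] → take Quito-Sofia (15); add Sofia.
The 2nd edge added is Riga-Tokyo.

Riga-Tokyo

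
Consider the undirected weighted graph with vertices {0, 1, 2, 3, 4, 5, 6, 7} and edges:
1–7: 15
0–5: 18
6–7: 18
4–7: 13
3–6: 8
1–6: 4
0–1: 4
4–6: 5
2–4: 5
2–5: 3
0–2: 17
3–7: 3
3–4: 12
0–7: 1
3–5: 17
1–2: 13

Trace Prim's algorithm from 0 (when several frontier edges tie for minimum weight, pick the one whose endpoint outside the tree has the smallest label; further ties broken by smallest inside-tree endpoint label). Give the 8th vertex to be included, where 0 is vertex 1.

5

Grow the tree from 0 using Prim:
Step 1: cheapest edge leaving the tree is 0–7 (1); add 7.
Step 2: cheapest edge leaving the tree is 3–7 (3); add 3.
Step 3: cheapest edge leaving the tree is 0–1 (4); add 1.
Step 4: cheapest edge leaving the tree is 1–6 (4); add 6.
Step 5: cheapest edge leaving the tree is 4–6 (5); add 4.
Step 6: cheapest edge leaving the tree is 2–4 (5); add 2.
Step 7: cheapest edge leaving the tree is 2–5 (3); add 5.
Vertex order: 0, 7, 3, 1, 6, 4, 2, 5. The 8th vertex is 5.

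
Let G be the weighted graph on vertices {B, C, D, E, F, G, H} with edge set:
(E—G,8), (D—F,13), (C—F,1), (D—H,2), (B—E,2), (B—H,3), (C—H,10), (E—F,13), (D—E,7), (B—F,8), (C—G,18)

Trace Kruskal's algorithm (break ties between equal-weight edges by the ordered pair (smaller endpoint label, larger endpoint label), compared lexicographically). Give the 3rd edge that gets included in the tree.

D-H

Sort edges by weight, then run Kruskal:
C—F (1): add — endpoints in different components.
B—E (2): add — endpoints in different components.
D—H (2): add — endpoints in different components.
B—H (3): add — endpoints in different components.
D—E (7): skip — D and E already connected.
B—F (8): add — endpoints in different components.
E—G (8): add — endpoints in different components.
The 3rd edge added is D—H.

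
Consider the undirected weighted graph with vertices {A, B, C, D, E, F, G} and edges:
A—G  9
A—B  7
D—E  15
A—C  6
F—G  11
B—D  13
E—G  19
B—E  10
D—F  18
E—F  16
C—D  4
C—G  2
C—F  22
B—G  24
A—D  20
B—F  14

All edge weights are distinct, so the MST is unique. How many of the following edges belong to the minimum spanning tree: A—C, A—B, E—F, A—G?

2

Kruskal: consider edges lightest-first.
C—G (2): add — endpoints in different components.
C—D (4): add — endpoints in different components.
A—C (6): add — endpoints in different components.
A—B (7): add — endpoints in different components.
A—G (9): skip — A and G already connected.
B—E (10): add — endpoints in different components.
F—G (11): add — endpoints in different components.
MST edge set: {C—G, C—D, A—C, A—B, B—E, F—G}.
Of the listed edges, {A—C, A—B} are in the MST → 2.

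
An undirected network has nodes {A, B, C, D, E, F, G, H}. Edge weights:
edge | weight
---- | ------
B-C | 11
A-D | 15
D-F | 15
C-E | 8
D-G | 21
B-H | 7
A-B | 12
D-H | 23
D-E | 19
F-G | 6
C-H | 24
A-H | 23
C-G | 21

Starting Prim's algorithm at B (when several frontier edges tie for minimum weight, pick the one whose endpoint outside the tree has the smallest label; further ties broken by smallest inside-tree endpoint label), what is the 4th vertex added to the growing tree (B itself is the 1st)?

Grow the tree from B using Prim:
Step 1: cheapest edge leaving the tree is B-H (7); add H.
Step 2: cheapest edge leaving the tree is B-C (11); add C.
Step 3: cheapest edge leaving the tree is C-E (8); add E.
Step 4: cheapest edge leaving the tree is A-B (12); add A.
Step 5: cheapest edge leaving the tree is A-D (15); add D.
Step 6: cheapest edge leaving the tree is D-F (15); add F.
Step 7: cheapest edge leaving the tree is F-G (6); add G.
Vertex order: B, H, C, E, A, D, F, G. The 4th vertex is E.

E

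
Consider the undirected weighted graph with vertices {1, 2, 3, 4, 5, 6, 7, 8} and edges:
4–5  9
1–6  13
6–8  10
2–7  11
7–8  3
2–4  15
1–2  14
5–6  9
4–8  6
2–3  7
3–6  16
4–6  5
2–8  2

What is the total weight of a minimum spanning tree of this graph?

45

Grow the tree from 7 using Prim:
Step 1: cheapest edge leaving the tree is 7–8 (3); add 8.
Step 2: cheapest edge leaving the tree is 2–8 (2); add 2.
Step 3: cheapest edge leaving the tree is 4–8 (6); add 4.
Step 4: cheapest edge leaving the tree is 4–6 (5); add 6.
Step 5: cheapest edge leaving the tree is 2–3 (7); add 3.
Step 6: cheapest edge leaving the tree is 4–5 (9); add 5.
Step 7: cheapest edge leaving the tree is 1–6 (13); add 1.
MST edges: 7–8, 2–8, 4–8, 4–6, 2–3, 4–5, 1–6; total weight 3+2+6+5+7+9+13 = 45.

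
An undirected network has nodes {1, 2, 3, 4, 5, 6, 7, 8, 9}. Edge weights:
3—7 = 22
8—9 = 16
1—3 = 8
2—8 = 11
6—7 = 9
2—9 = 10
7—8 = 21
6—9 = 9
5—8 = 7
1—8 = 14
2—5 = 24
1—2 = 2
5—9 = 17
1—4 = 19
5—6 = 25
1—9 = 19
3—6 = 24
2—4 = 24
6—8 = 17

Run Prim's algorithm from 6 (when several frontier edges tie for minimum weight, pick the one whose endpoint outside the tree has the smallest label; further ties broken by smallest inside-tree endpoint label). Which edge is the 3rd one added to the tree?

Prim's algorithm from 6:
Step 1: cheapest edge leaving the tree is 6—7 (9); add 7.
Step 2: cheapest edge leaving the tree is 6—9 (9); add 9.
Step 3: cheapest edge leaving the tree is 2—9 (10); add 2.
Step 4: cheapest edge leaving the tree is 1—2 (2); add 1.
Step 5: cheapest edge leaving the tree is 1—3 (8); add 3.
Step 6: cheapest edge leaving the tree is 2—8 (11); add 8.
Step 7: cheapest edge leaving the tree is 5—8 (7); add 5.
Step 8: cheapest edge leaving the tree is 1—4 (19); add 4.
The 3rd edge added is 2—9.

2-9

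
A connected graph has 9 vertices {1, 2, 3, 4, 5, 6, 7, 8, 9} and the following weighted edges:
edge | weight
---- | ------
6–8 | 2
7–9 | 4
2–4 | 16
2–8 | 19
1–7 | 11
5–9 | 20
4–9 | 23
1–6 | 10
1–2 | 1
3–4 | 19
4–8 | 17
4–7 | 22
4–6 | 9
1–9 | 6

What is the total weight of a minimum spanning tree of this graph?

Kruskal: consider edges lightest-first.
1–2 (1): add — endpoints in different components.
6–8 (2): add — endpoints in different components.
7–9 (4): add — endpoints in different components.
1–9 (6): add — endpoints in different components.
4–6 (9): add — endpoints in different components.
1–6 (10): add — endpoints in different components.
1–7 (11): skip — 1 and 7 already connected.
2–4 (16): skip — 2 and 4 already connected.
4–8 (17): skip — 4 and 8 already connected.
2–8 (19): skip — 2 and 8 already connected.
3–4 (19): add — endpoints in different components.
5–9 (20): add — endpoints in different components.
MST edges: 1–2, 6–8, 7–9, 1–9, 4–6, 1–6, 3–4, 5–9; total weight 1+2+4+6+9+10+19+20 = 71.

71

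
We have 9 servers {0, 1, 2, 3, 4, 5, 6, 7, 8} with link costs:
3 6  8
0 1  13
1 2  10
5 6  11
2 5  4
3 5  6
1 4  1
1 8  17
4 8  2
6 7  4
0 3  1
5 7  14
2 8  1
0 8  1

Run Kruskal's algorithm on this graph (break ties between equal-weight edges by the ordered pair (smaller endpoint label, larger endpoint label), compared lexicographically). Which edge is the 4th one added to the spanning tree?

Kruskal: consider edges lightest-first.
0 3 (1): add — endpoints in different components.
0 8 (1): add — endpoints in different components.
1 4 (1): add — endpoints in different components.
2 8 (1): add — endpoints in different components.
4 8 (2): add — endpoints in different components.
2 5 (4): add — endpoints in different components.
6 7 (4): add — endpoints in different components.
3 5 (6): skip — 3 and 5 already connected.
3 6 (8): add — endpoints in different components.
The 4th edge added is 2 8.

2-8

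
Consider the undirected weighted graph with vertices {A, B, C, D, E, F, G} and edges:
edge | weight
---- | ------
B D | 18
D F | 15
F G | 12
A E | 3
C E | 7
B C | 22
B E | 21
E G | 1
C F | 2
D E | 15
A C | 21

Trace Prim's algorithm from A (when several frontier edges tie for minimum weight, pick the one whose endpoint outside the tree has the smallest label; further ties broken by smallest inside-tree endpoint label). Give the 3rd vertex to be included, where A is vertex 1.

Grow the tree from A using Prim:
Step 1: frontier [A E 3, A C 21] → take A E (3); add E.
Step 2: frontier [A C 21, E G 1, C E 7, D E 15, B E 21] → take E G (1); add G.
Step 3: frontier [A C 21, C E 7, D E 15, B E 21, F G 12] → take C E (7); add C.
Step 4: frontier [C F 2, B C 22, D E 15, B E 21, F G 12] → take C F (2); add F.
Step 5: frontier [B C 22, D E 15, B E 21, D F 15] → take D E (15); add D.
Step 6: frontier [B C 22, B D 18, B E 21] → take B D (18); add B.
Vertex order: A, E, G, C, F, D, B. The 3rd vertex is G.

G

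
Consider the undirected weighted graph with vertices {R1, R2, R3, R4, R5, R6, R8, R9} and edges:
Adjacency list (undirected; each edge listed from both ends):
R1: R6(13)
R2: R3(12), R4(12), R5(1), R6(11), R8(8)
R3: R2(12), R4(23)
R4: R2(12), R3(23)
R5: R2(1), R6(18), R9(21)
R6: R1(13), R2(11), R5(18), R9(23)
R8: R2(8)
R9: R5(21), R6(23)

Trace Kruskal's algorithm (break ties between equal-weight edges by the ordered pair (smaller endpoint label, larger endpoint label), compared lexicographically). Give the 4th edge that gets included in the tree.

R2-R3

Sort edges by weight, then run Kruskal:
R2 R5 (1): add — endpoints in different components.
R2 R8 (8): add — endpoints in different components.
R2 R6 (11): add — endpoints in different components.
R2 R3 (12): add — endpoints in different components.
R2 R4 (12): add — endpoints in different components.
R1 R6 (13): add — endpoints in different components.
R5 R6 (18): skip — R6 and R5 already connected.
R5 R9 (21): add — endpoints in different components.
The 4th edge added is R2 R3.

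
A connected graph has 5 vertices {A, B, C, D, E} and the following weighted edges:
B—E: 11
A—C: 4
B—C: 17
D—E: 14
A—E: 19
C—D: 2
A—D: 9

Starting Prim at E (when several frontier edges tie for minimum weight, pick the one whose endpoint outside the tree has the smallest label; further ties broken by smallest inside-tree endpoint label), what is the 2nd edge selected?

Prim, starting at E.
Step 1: frontier [B—E 11, D—E 14, A—E 19] → take B—E (11); add B.
Step 2: frontier [B—C 17, D—E 14, A—E 19] → take D—E (14); add D.
Step 3: frontier [B—C 17, C—D 2, A—D 9, A—E 19] → take C—D (2); add C.
Step 4: frontier [A—C 4, A—D 9, A—E 19] → take A—C (4); add A.
The 2nd edge added is D—E.

D-E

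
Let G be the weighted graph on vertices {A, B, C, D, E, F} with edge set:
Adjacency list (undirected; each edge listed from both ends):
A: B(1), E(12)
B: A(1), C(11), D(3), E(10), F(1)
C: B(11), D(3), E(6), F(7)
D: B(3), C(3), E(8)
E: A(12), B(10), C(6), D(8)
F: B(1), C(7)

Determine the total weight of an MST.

14

Prim's algorithm from D:
Step 1: frontier [B—D 3, C—D 3, D—E 8] → take B—D (3); add B.
Step 2: frontier [A—B 1, B—F 1, B—E 10, B—C 11, C—D 3, D—E 8] → take A—B (1); add A.
Step 3: frontier [A—E 12, B—F 1, B—E 10, B—C 11, C—D 3, D—E 8] → take B—F (1); add F.
Step 4: frontier [A—E 12, B—E 10, B—C 11, C—D 3, D—E 8, C—F 7] → take C—D (3); add C.
Step 5: frontier [A—E 12, B—E 10, C—E 6, D—E 8] → take C—E (6); add E.
MST edges: B—D, A—B, B—F, C—D, C—E; total weight 3+1+1+3+6 = 14.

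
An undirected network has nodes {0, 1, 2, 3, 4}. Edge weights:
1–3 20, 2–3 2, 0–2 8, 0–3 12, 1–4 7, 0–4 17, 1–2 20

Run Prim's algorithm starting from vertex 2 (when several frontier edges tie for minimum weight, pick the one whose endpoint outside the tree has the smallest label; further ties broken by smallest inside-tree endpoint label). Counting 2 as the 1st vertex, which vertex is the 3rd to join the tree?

Prim's algorithm from 2:
Step 1: cheapest edge leaving the tree is 2–3 (2); add 3.
Step 2: cheapest edge leaving the tree is 0–2 (8); add 0.
Step 3: cheapest edge leaving the tree is 0–4 (17); add 4.
Step 4: cheapest edge leaving the tree is 1–4 (7); add 1.
Vertex order: 2, 3, 0, 4, 1. The 3rd vertex is 0.

0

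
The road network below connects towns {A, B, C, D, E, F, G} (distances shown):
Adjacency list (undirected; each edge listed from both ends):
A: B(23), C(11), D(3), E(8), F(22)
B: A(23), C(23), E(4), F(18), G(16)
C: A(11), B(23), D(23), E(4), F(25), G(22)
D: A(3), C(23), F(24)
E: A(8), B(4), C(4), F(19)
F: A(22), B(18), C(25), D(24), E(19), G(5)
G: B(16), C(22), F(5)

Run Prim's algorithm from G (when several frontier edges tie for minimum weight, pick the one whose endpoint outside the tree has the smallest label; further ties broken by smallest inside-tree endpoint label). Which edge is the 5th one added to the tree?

Grow the tree from G using Prim:
Step 1: cheapest edge leaving the tree is F–G (5); add F.
Step 2: cheapest edge leaving the tree is B–G (16); add B.
Step 3: cheapest edge leaving the tree is B–E (4); add E.
Step 4: cheapest edge leaving the tree is C–E (4); add C.
Step 5: cheapest edge leaving the tree is A–E (8); add A.
Step 6: cheapest edge leaving the tree is A–D (3); add D.
The 5th edge added is A–E.

A-E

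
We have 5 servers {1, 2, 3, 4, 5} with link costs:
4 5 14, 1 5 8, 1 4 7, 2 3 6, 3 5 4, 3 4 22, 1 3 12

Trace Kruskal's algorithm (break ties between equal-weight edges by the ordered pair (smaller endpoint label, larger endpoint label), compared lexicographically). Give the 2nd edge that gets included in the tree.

Kruskal: consider edges lightest-first.
3 5 (4): add — endpoints in different components.
2 3 (6): add — endpoints in different components.
1 4 (7): add — endpoints in different components.
1 5 (8): add — endpoints in different components.
The 2nd edge added is 2 3.

2-3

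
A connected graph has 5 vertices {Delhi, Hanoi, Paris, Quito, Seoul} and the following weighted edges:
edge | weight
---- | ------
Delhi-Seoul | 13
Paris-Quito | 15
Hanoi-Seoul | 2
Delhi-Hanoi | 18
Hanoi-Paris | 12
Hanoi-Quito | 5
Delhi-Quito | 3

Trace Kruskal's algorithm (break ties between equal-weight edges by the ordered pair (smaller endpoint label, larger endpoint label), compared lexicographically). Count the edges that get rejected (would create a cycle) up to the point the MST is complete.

Kruskal's algorithm — process edges by increasing weight (ties by edge label):
Hanoi-Seoul (2): add. Components now {Paris} {Delhi} {Hanoi,Seoul} {Quito}
Delhi-Quito (3): add. Components now {Paris} {Delhi,Quito} {Hanoi,Seoul}
Hanoi-Quito (5): add. Components now {Paris} {Delhi,Hanoi,Quito,Seoul}
Hanoi-Paris (12): add. Components now {Delhi,Hanoi,Paris,Quito,Seoul}
Edges rejected before the tree was complete: 0.

0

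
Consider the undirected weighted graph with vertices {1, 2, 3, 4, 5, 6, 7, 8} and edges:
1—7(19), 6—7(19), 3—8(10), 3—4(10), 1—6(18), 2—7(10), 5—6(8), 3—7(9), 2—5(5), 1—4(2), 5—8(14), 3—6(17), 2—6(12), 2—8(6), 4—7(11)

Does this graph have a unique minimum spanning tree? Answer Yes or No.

Kruskal's algorithm — process edges by increasing weight (ties by edge label):
1—4 (2): add — endpoints in different components.
2—5 (5): add — endpoints in different components.
2—8 (6): add — endpoints in different components.
5—6 (8): add — endpoints in different components.
3—7 (9): add — endpoints in different components.
2—7 (10): add — endpoints in different components.
3—4 (10): add — endpoints in different components.
Non-tree edge 3—8 has weight 10, equal to the heaviest edge on its tree cycle — swapping gives another MST of the same weight. Not unique.

No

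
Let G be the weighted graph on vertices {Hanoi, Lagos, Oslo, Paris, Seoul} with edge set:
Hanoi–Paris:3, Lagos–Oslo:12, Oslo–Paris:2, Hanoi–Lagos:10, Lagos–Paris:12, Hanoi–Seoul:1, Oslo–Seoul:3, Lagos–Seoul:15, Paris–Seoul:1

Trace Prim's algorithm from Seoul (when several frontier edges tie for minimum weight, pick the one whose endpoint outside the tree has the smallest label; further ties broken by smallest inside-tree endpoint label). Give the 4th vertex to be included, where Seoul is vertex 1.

Prim's algorithm from Seoul:
Step 1: frontier [Hanoi–Seoul 1, Paris–Seoul 1, Oslo–Seoul 3, Lagos–Seoul 15] → take Hanoi–Seoul (1); add Hanoi.
Step 2: frontier [Hanoi–Paris 3, Hanoi–Lagos 10, Paris–Seoul 1, Oslo–Seoul 3, Lagos–Seoul 15] → take Paris–Seoul (1); add Paris.
Step 3: frontier [Hanoi–Lagos 10, Oslo–Paris 2, Lagos–Paris 12, Oslo–Seoul 3, Lagos–Seoul 15] → take Oslo–Paris (2); add Oslo.
Step 4: frontier [Hanoi–Lagos 10, Lagos–Oslo 12, Lagos–Paris 12, Lagos–Seoul 15] → take Hanoi–Lagos (10); add Lagos.
Vertex order: Seoul, Hanoi, Paris, Oslo, Lagos. The 4th vertex is Oslo.

Oslo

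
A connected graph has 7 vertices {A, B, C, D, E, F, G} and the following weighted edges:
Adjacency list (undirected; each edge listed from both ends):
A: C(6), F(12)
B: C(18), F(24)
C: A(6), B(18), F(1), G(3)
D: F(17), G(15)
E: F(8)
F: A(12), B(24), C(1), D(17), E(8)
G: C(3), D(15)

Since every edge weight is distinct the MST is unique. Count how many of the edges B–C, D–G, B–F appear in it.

2

Kruskal: consider edges lightest-first.
C–F (1): add. Components now {A} {B} {C,F} {D} {E} {G}
C–G (3): add. Components now {A} {B} {C,F,G} {D} {E}
A–C (6): add. Components now {A,C,F,G} {B} {D} {E}
E–F (8): add. Components now {A,C,E,F,G} {B} {D}
A–F (12): skip — A and F already connected.
D–G (15): add. Components now {A,C,D,E,F,G} {B}
D–F (17): skip — D and F already connected.
B–C (18): add. Components now {A,B,C,D,E,F,G}
MST edge set: {C–F, C–G, A–C, E–F, D–G, B–C}.
Of the listed edges, {B–C, D–G} are in the MST → 2.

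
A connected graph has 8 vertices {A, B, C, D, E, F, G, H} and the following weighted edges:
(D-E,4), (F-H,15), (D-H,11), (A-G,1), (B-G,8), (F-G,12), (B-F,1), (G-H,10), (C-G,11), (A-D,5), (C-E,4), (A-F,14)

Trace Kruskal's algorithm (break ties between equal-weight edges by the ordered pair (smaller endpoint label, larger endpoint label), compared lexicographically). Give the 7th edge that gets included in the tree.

Kruskal's algorithm — process edges by increasing weight (ties by edge label):
A-G (1): add — endpoints in different components.
B-F (1): add — endpoints in different components.
C-E (4): add — endpoints in different components.
D-E (4): add — endpoints in different components.
A-D (5): add — endpoints in different components.
B-G (8): add — endpoints in different components.
G-H (10): add — endpoints in different components.
The 7th edge added is G-H.

G-H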